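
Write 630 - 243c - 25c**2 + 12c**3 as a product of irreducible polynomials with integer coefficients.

(3c + 14)(4c - 15)(c - 3)

Testing divisors of the constant over divisors of the leading coefficient, c = -14/3 is a root, so (3c + 14) is a factor; dividing leaves 4c**2 - 27c + 45.
The remaining quadratic factors as (c - 3)(4c - 15).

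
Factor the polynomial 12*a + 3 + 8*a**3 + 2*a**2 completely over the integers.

(4*a + 1)*(2*a**2 + 3)

Group as (8*a**3 + 12*a) + (2*a**2 + 3) = 4*a*(2*a**2 + 3) + (2*a**2 + 3).
Both groups share the factor (2*a**2 + 3).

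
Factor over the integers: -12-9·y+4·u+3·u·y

Group as (3·u·y+4·u) + (-9·y-12) = u·(3·y+4) - 3·(3·y+4).
Both groups share the factor (3·y+4).

(3·y+4)·(u-3)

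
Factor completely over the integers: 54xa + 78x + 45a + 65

(6x + 5)(9a + 13)

Group as (54xa + 78x) + (45a + 65) = 6x(9a + 13) + 5(9a + 13).
Both groups share the factor (9a + 13).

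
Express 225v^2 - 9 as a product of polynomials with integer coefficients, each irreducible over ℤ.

9(5v + 1)(5v - 1)

Factor out 9, leaving 25v^2 - 1, which is a difference of two squares.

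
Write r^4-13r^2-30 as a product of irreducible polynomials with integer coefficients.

Substitute u = r^2 to get a quadratic in u, then factor.
r^2-15 is irreducible over ℤ (15 is not a perfect square).
r^2+2 is irreducible over ℤ (always positive, so no real roots).

(r^2+2)(r^2-15)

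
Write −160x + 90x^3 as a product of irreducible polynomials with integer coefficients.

Factor out 10x, leaving 9x^2 − 16, which is a difference of two squares.

10x(3x + 4)(3x − 4)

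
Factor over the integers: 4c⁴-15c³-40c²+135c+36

Testing divisors of the constant over divisors of the leading coefficient, c = -1/4 is a root, giving the factor (4c+1) and quotient c³-4c²-9c+36.
Then c = 4 is a root, so (c-4) is a factor; dividing leaves c²-9.
The remaining quadratic factors as (c-3)(c+3).

(4c+1)(c+3)(c-3)(c-4)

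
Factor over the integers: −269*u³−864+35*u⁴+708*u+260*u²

(5*u+8)*(7*u−9)*(u−2)*(u−6)

By the rational root theorem, u = 2 is a root, giving the factor (u−2) and quotient 35*u³−199*u²−138*u+432.
Continuing, u = 6 is a root, so (u−6) is a factor; dividing leaves 35*u²+11*u−72.
The remaining quadratic factors as (7*u−9)(5*u+8).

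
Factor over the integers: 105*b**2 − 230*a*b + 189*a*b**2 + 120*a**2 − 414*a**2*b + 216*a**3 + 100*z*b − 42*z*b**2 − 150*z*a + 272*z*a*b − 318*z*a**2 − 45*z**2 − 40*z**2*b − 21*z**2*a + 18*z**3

Group: 9*z*(2*z**2 − z*a − 6*z*b − 5*z − 36*a**2 + 27*a*b − 20*a + 15*b) + (−6*a + 7*b)*(2*z**2 − z*a − 6*z*b − 5*z − 36*a**2 + 27*a*b − 20*a + 15*b); both groups contain (2*z**2 − z*a − 6*z*b − 5*z − 36*a**2 + 27*a*b − 20*a + 15*b), so (9*z − 6*a + 7*b) is a factor with cofactor 2*z**2 − z*a − 6*z*b − 5*z − 36*a**2 + 27*a*b − 20*a + 15*b.
The cofactor groups again: 2*z**2 − z*a − 6*z*b − 5*z − 36*a**2 + 27*a*b − 20*a + 15*b = 2*z*(z + 4*a − 3*b) + (−9*a − 5)*(z + 4*a − 3*b); both groups contain (z + 4*a − 3*b), giving (2*z − 9*a − 5)*(z + 4*a − 3*b).

(9*z − 6*a + 7*b)*(2*z − 9*a − 5)*(z + 4*a − 3*b)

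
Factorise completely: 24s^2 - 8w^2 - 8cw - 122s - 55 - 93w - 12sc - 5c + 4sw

Group: 2s(12s + 8w + 5) + (-c - w - 11)(12s + 8w + 5); both groups contain (12s + 8w + 5).

(2s - c - w - 11)(12s + 8w + 5)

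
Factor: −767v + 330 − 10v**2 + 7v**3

(7v − 3)(v + 10)(v − 11)

Trying the rational-root candidates, v = 11 is a root, so (v − 11) is a factor; dividing leaves 7v**2 + 67v − 30.
The remaining quadratic factors as (7v − 3)(v + 10).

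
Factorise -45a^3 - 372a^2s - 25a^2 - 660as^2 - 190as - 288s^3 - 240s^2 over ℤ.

-(5a + 8s)(9a + 6s + 5)(a + 6s)

Group: 9a(-5a^2 - 38as - 48s^2) + (6s + 5)(-5a^2 - 38as - 48s^2); both groups contain (-5a^2 - 38as - 48s^2), so (9a + 6s + 5) is a factor with cofactor -5a^2 - 38as - 48s^2.
The cofactor groups again: -5a^2 - 38as - 48s^2 = -a(5a + 8s) - 6s(5a + 8s); both groups contain (5a + 8s), giving -(a + 6s)(5a + 8s).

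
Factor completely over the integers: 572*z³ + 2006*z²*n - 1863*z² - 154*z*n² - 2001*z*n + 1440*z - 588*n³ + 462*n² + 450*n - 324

(13*z - 7*n - 6)*(4*z + 14*n - 9)*(11*z + 6*n - 6)

Group: 11*z*(52*z² + 154*z*n - 141*z - 98*n² - 21*n + 54) + (6*n - 6)*(52*z² + 154*z*n - 141*z - 98*n² - 21*n + 54); both groups contain (52*z² + 154*z*n - 141*z - 98*n² - 21*n + 54), so (11*z + 6*n - 6) is a factor with cofactor 52*z² + 154*z*n - 141*z - 98*n² - 21*n + 54.
The cofactor groups again: 52*z² + 154*z*n - 141*z - 98*n² - 21*n + 54 = 4*z*(13*z - 7*n - 6) + (14*n - 9)*(13*z - 7*n - 6); both groups contain (13*z - 7*n - 6), giving (4*z + 14*n - 9)*(13*z - 7*n - 6).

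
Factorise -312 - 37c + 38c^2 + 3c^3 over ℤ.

Testing divisors of the constant over divisors of the leading coefficient, c = -8/3 is a root, so (3c + 8) is a factor; dividing leaves c^2 + 10c - 39.
The remaining quadratic factors as (c - 3)(c + 13).

(3c + 8)(c + 13)(c - 3)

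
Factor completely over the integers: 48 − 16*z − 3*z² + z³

(z + 4)*(z − 3)*(z − 4)

By the rational root theorem, z = 3 is a root, giving the factor (z − 3) and quotient z² − 16.
The remaining quadratic factors as (z − 4)(z + 4).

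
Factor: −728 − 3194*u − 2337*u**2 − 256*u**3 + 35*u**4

(5*u + 7)*(7*u + 2)*(u + 4)*(u − 13)

Testing divisors of the constant over divisors of the leading coefficient, u = −7/5 is a root, so (5*u + 7) is a factor; dividing leaves 7*u**3 − 61*u**2 − 382*u − 104.
Then u = −4 is a root, giving the factor (u + 4) and quotient 7*u**2 − 89*u − 26.
The remaining quadratic factors as (u − 13)(7*u + 2).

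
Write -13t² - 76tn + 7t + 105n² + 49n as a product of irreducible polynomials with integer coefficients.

Group: -t(13t - 15n - 7) - 7n(13t - 15n - 7); both groups contain (13t - 15n - 7).

-(13t - 15n - 7)(t + 7n)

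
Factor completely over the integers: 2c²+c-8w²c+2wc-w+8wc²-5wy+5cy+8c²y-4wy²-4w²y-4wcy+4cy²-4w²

-(w-c)(2c+y+1)(4w+4y+1)

Group: w(-8wc-4wy-4w-8cy-2c-4y²-5y-1) - c(-8wc-4wy-4w-8cy-2c-4y²-5y-1); both groups contain (-8wc-4wy-4w-8cy-2c-4y²-5y-1), so (w-c) is a factor with cofactor -8wc-4wy-4w-8cy-2c-4y²-5y-1.
The cofactor groups again: -8wc-4wy-4w-8cy-2c-4y²-5y-1 = -4w(2c+y+1) + (-4y-1)(2c+y+1); both groups contain (2c+y+1), giving -(4w+4y+1)(2c+y+1).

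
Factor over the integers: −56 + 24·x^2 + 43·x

Need a pair with product 24·(−56) = −1344 and sum 43: that's 64 and −21.
Split the middle term: 24·x^2 + 64·x − 21·x − 56 = 8·x·(3·x + 8) − 7·(3·x + 8).

(3·x + 8)·(8·x − 7)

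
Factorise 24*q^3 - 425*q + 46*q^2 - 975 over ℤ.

Trying the rational-root candidates, q = 13/3 is a root, so (3*q - 13) divides it; the quotient is 8*q^2 + 50*q + 75.
The remaining quadratic factors as (4*q + 15)(2*q + 5).

(2*q + 5)*(3*q - 13)*(4*q + 15)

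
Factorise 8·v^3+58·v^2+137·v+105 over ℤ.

Trying the rational-root candidates, v = -5/2 is a root, giving the factor (2·v+5) and quotient 4·v^2+19·v+21.
The remaining quadratic factors as (v+3)(4·v+7).

(2·v+5)·(4·v+7)·(v+3)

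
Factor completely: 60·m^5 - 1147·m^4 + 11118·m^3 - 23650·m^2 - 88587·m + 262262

(3·m - 11)·(4·m - 13)·(5·m + 14)·(m^2 - 15·m + 131)

Among the possible rational roots, m = 11/3 is a root, so (3·m - 11) is a factor; dividing leaves 20·m^4 - 309·m^3 + 2573·m^2 + 1551·m - 23842.
Then m = 13/4 is a root, giving the factor (4·m - 13) and quotient 5·m^3 - 61·m^2 + 445·m + 1834.
Then m = -14/5 is a root, giving the factor (5·m + 14) and quotient m^2 - 15·m + 131.
The quadratic m^2 - 15·m + 131 has discriminant -299 < 0 and is irreducible over ℤ.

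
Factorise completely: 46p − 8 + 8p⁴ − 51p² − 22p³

(2p − 1)(4p − 1)(p + 2)(p − 4)

Testing divisors of the constant over divisors of the leading coefficient, p = −2 is a root, so (p + 2) is a factor; dividing leaves 8p³ − 38p² + 25p − 4.
Next, p = 4 is a root, so (p − 4) divides it; the quotient is 8p² − 6p + 1.
The remaining quadratic factors as (4p − 1)(2p − 1).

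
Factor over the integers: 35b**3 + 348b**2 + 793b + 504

Among the possible rational roots, b = −9/5 is a root, so (5b + 9) divides it; the quotient is 7b**2 + 57b + 56.
The remaining quadratic factors as (b + 7)(7b + 8).

(5b + 9)(7b + 8)(b + 7)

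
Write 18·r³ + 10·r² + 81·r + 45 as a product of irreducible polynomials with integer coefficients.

(9·r + 5)·(2·r² + 9)

Group as (18·r³ + 81·r) + (10·r² + 45) = 9·r·(2·r² + 9) + 5·(2·r² + 9).
Both groups share the factor (2·r² + 9).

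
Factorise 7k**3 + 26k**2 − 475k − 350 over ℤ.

Among the possible rational roots, k = −5/7 is a root, so (7k + 5) divides it; the quotient is k**2 + 3k − 70.
The remaining quadratic factors as (k − 7)(k + 10).

(7k + 5)(k + 10)(k − 7)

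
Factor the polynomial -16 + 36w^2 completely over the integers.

Factor out 4, leaving 9w^2 - 4, which is a difference of two squares.

4(3w + 2)(3w - 2)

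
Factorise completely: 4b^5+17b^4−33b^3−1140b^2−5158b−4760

By the rational root theorem, b = −4 is a root, so (b+4) is a factor; dividing leaves 4b^4+b^3−37b^2−992b−1190.
Then b = −5/4 is a root, giving the factor (4b+5) and quotient b^3−b^2−8b−238.
Continuing, b = 7 is a root, so (b−7) divides it; the quotient is b^2+6b+34.
The quadratic b^2+6b+34 has discriminant −100 < 0 and is irreducible over ℤ.

(4b+5)(b+4)(b−7)(b^2+6b+34)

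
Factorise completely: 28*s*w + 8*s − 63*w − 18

Group as (28*s*w + 8*s) + (−63*w − 18) = 4*s*(7*w + 2) − 9*(7*w + 2).
Both groups share the factor (7*w + 2).

(4*s − 9)*(7*w + 2)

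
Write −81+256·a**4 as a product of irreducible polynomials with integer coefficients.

(4·a+3)·(4·a−3)·(16·a**2+9)

Write as (16·a**2)² − (9)², then factor 16·a**2−9 once more.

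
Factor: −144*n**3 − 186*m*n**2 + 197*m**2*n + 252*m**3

Group: 4*m*(63*m**2 + 2*m*n − 48*n**2) + 3*n*(63*m**2 + 2*m*n − 48*n**2); both groups contain (63*m**2 + 2*m*n − 48*n**2), so (4*m + 3*n) is a factor with cofactor 63*m**2 + 2*m*n − 48*n**2.
The cofactor groups again: 63*m**2 + 2*m*n − 48*n**2 = 7*m*(9*m + 8*n) − 6*n*(9*m + 8*n); both groups contain (9*m + 8*n), giving (7*m − 6*n)*(9*m + 8*n).

(4*m + 3*n)*(7*m − 6*n)*(9*m + 8*n)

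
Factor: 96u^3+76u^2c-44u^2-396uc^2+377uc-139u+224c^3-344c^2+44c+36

(4u-4c-1)(8u-7c+9)(3u+8c-4)

Group: 4u(24u^2+43uc-5u-56c^2+100c-36) + (-4c-1)(24u^2+43uc-5u-56c^2+100c-36); both groups contain (24u^2+43uc-5u-56c^2+100c-36), so (4u-4c-1) is a factor with cofactor 24u^2+43uc-5u-56c^2+100c-36.
The cofactor groups again: 24u^2+43uc-5u-56c^2+100c-36 = 3u(8u-7c+9) + (8c-4)(8u-7c+9); both groups contain (8u-7c+9), giving (3u+8c-4)(8u-7c+9).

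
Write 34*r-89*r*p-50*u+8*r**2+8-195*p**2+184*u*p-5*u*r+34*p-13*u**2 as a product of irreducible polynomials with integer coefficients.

Group: -13*u*(u+r-13*p+4) + (8*r+15*p+2)*(u+r-13*p+4); both groups contain (u+r-13*p+4).

-(u+r-13*p+4)*(13*u-8*r-15*p-2)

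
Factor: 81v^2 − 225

Factor out 9, leaving 9v^2 − 25, which is a difference of two squares.

9(3v + 5)(3v − 5)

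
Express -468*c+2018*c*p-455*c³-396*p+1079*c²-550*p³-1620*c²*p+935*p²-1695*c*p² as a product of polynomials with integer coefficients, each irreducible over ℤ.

-(13*c+11*p)*(5*c+10*p-9)*(7*c+5*p-4)

Group: 7*c*(-65*c²-185*c*p+117*c-110*p²+99*p) + (5*p-4)*(-65*c²-185*c*p+117*c-110*p²+99*p); both groups contain (-65*c²-185*c*p+117*c-110*p²+99*p), so (7*c+5*p-4) is a factor with cofactor -65*c²-185*c*p+117*c-110*p²+99*p.
The cofactor groups again: -65*c²-185*c*p+117*c-110*p²+99*p = -5*c*(13*c+11*p) + (-10*p+9)*(13*c+11*p); both groups contain (13*c+11*p), giving -(5*c+10*p-9)*(13*c+11*p).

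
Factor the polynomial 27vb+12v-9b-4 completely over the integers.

(3v-1)(9b+4)

Group as (27vb+12v) + (-9b-4) = 3v(9b+4) - (9b+4).
Both groups share the factor (9b+4).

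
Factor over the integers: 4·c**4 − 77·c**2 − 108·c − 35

Among the possible rational roots, c = 5 is a root, giving the factor (c − 5) and quotient 4·c**3 + 20·c**2 + 23·c + 7.
Continuing, c = −7/2 is a root, so (2·c + 7) is a factor; dividing leaves 2·c**2 + 3·c + 1.
The remaining quadratic factors as (2·c + 1)(c + 1).

(2·c + 1)·(2·c + 7)·(c + 1)·(c − 5)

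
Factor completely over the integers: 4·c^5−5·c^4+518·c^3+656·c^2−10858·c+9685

(4·c−13)·(c+5)·(c−1)·(c^2−2·c+149)

By the rational root theorem, c = 1 is a root, giving the factor (c−1) and quotient 4·c^4−c^3+517·c^2+1173·c−9685.
Then c = −5 is a root, so (c+5) divides it; the quotient is 4·c^3−21·c^2+622·c−1937.
Continuing, c = 13/4 is a root, giving the factor (4·c−13) and quotient c^2−2·c+149.
The quadratic c^2−2·c+149 has discriminant −592 < 0 and is irreducible over ℤ.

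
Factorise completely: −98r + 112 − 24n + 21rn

(3n − 14)(7r − 8)

Group as (21rn − 98r) + (−24n + 112) = 7r(3n − 14) − 8(3n − 14).
Both groups share the factor (3n − 14).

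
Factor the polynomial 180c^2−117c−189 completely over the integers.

Pull out the common factor 9, then factor the remaining trinomial.

9(4c+3)(5c−7)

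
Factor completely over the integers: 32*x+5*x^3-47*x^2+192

Among the possible rational roots, x = 8 is a root, giving the factor (x-8) and quotient 5*x^2-7*x-24.
The remaining quadratic factors as (x-3)(5*x+8).

(5*x+8)*(x-3)*(x-8)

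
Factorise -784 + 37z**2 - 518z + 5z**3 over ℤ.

(5z + 7)(z + 14)(z - 8)

Testing divisors of the constant over divisors of the leading coefficient, z = 8 is a root, so (z - 8) is a factor; dividing leaves 5z**2 + 77z + 98.
The remaining quadratic factors as (z + 14)(5z + 7).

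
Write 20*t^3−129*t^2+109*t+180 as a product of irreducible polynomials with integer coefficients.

(4*t−9)*(5*t+4)*(t−5)

Among the possible rational roots, t = 5 is a root, so (t−5) is a factor; dividing leaves 20*t^2−29*t−36.
The remaining quadratic factors as (4*t−9)(5*t+4).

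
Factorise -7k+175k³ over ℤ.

7k(5k+1)(5k-1)

Every term has a factor of 7k. Then 25k²-1 = (5k)² − (1)².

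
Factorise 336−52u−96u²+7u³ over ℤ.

(7u−12)(u+2)(u−14)

Among the possible rational roots, u = 12/7 is a root, so (7u−12) divides it; the quotient is u²−12u−28.
The remaining quadratic factors as (u+2)(u−14).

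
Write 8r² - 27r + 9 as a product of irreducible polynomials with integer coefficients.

Need a pair with product 8·9 = 72 and sum -27: that's -3 and -24.
Split the middle term: 8r² - 3r - 24r + 9 = r(8r - 3) - 3(8r - 3).

(8r - 3)(r - 3)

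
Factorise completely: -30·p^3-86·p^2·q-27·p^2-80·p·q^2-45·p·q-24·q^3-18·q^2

Group: p·(-30·p^2-56·p·q-27·p-24·q^2-18·q) + q·(-30·p^2-56·p·q-27·p-24·q^2-18·q); both groups contain (-30·p^2-56·p·q-27·p-24·q^2-18·q), so (p+q) is a factor with cofactor -30·p^2-56·p·q-27·p-24·q^2-18·q.
The cofactor groups again: -30·p^2-56·p·q-27·p-24·q^2-18·q = -10·p·(3·p+2·q) + (-12·q-9)·(3·p+2·q); both groups contain (3·p+2·q), giving -(10·p+12·q+9)·(3·p+2·q).

-(10·p+12·q+9)·(3·p+2·q)·(p+q)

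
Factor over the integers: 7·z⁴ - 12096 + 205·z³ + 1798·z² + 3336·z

(7·z - 12)·(z + 14)·(z + 8)·(z + 9)

Trying the rational-root candidates, z = -14 is a root, so (z + 14) divides it; the quotient is 7·z³ + 107·z² + 300·z - 864.
Then z = -8 is a root, so (z + 8) divides it; the quotient is 7·z² + 51·z - 108.
The remaining quadratic factors as (z + 9)(7·z - 12).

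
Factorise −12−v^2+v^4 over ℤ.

Substitute u = v^2 to get a quadratic in u, then factor.
v^2−4 is a difference of squares.
v^2+3 is irreducible over ℤ (always positive, so no real roots).

(v+2)·(v−2)·(v^2+3)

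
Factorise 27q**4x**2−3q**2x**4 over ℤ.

Factor out 3q**2x**2, leaving 9q**2−x**2, which is a difference of two squares.

3q**2x**2(3q+x)(3q−x)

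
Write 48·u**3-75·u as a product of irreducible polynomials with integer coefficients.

Pull out the common factor 3·u; 16·u**2-25 is a difference of squares.

3·u·(4·u+5)·(4·u-5)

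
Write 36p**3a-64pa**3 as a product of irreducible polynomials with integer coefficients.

4ap(3p-4a)(3p+4a)

Factor out 4pa, leaving 9p**2-16a**2, which is a difference of two squares.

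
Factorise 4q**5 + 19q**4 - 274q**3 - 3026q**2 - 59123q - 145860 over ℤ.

Among the possible rational roots, q = -11/4 is a root, so (4q + 11) divides it; the quotient is q**4 + 2q**3 - 74q**2 - 553q - 13260.
Continuing, q = 13 is a root, so (q - 13) divides it; the quotient is q**3 + 15q**2 + 121q + 1020.
Then q = -12 is a root, giving the factor (q + 12) and quotient q**2 + 3q + 85.
The quadratic q**2 + 3q + 85 has discriminant -331 < 0 and is irreducible over ℤ.

(4q + 11)(q + 12)(q - 13)(q**2 + 3q + 85)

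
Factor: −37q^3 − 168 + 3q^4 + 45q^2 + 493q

By the rational root theorem, q = 8 is a root, so (q − 8) divides it; the quotient is 3q^3 − 13q^2 − 59q + 21.
Continuing, q = 7 is a root, so (q − 7) is a factor; dividing leaves 3q^2 + 8q − 3.
The remaining quadratic factors as (3q − 1)(q + 3).

(3q − 1)(q + 3)(q − 7)(q − 8)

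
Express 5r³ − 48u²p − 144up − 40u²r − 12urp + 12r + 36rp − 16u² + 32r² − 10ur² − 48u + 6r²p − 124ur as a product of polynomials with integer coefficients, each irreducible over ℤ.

Group: 5r(−8u² − 2ur − 24u + r² + 6r) + (6p + 2)(−8u² − 2ur − 24u + r² + 6r); both groups contain (−8u² − 2ur − 24u + r² + 6r), so (5r + 6p + 2) is a factor with cofactor −8u² − 2ur − 24u + r² + 6r.
The cofactor groups again: −8u² − 2ur − 24u + r² + 6r = −2u(4u − r) + (−r − 6)(4u − r); both groups contain (4u − r), giving −(2u + r + 6)(4u − r).

−(4u − r)(5r + 6p + 2)(2u + r + 6)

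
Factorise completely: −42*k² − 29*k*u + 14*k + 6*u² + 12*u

−(6*k − u − 2)*(7*k + 6*u)

Group: −7*k*(6*k − u − 2) − 6*u*(6*k − u − 2); both groups contain (6*k − u − 2).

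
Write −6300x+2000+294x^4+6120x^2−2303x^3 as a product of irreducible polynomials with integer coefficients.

(2x−5)(3x−10)(7x−10)(7x−4)

Trying the rational-root candidates, x = 4/7 is a root, so (7x−4) is a factor; dividing leaves 42x^3−305x^2+700x−500.
Continuing, x = 10/7 is a root, giving the factor (7x−10) and quotient 6x^2−35x+50.
The remaining quadratic factors as (3x−10)(2x−5).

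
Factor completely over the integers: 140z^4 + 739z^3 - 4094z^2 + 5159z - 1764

(4z - 7)(5z - 7)(7z - 4)(z + 9)

Trying the rational-root candidates, z = 7/5 is a root, so (5z - 7) is a factor; dividing leaves 28z^3 + 187z^2 - 557z + 252.
Then z = -9 is a root, so (z + 9) is a factor; dividing leaves 28z^2 - 65z + 28.
The remaining quadratic factors as (4z - 7)(7z - 4).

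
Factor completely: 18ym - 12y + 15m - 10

Group as (18ym - 12y) + (15m - 10) = 6y(3m - 2) + 5(3m - 2).
Both groups share the factor (3m - 2).

(3m - 2)(6y + 5)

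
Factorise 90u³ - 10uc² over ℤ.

10u(3u - c)(3u + c)

Every term has a factor of 10u. Then 9u² - c² = (3u)² − (c)².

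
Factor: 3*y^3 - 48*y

3*y*(y + 4)*(y - 4)

Pull out the common factor 3*y; y^2 - 16 is a difference of squares.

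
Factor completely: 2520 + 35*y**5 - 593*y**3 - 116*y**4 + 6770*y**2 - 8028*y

By the rational root theorem, y = -6 is a root, giving the factor (y + 6) and quotient 35*y**4 - 326*y**3 + 1363*y**2 - 1408*y + 420.
Continuing, y = 5/7 is a root, giving the factor (7*y - 5) and quotient 5*y**3 - 43*y**2 + 164*y - 84.
Continuing, y = 3/5 is a root, so (5*y - 3) is a factor; dividing leaves y**2 - 8*y + 28.
The quadratic y**2 - 8*y + 28 has discriminant -48 < 0 and is irreducible over ℤ.

(5*y - 3)*(7*y - 5)*(y + 6)*(y**2 - 8*y + 28)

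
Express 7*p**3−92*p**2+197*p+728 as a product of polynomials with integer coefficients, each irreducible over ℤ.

Trying the rational-root candidates, p = 8 is a root, so (p−8) is a factor; dividing leaves 7*p**2−36*p−91.
The remaining quadratic factors as (p−7)(7*p+13).

(7*p+13)*(p−7)*(p−8)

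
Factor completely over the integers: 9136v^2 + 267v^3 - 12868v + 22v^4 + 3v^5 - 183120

(3v - 14)(v + 15)(v + 4)(v^2 - 7v + 218)

Among the possible rational roots, v = 14/3 is a root, so (3v - 14) divides it; the quotient is v^4 + 12v^3 + 145v^2 + 3722v + 13080.
Then v = -4 is a root, so (v + 4) is a factor; dividing leaves v^3 + 8v^2 + 113v + 3270.
Next, v = -15 is a root, giving the factor (v + 15) and quotient v^2 - 7v + 218.
The quadratic v^2 - 7v + 218 has discriminant -823 < 0 and is irreducible over ℤ.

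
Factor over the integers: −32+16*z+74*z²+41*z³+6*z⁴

Testing divisors of the constant over divisors of the leading coefficient, z = −4/3 is a root, so (3*z+4) divides it; the quotient is 2*z³+11*z²+10*z−8.
Next, z = 1/2 is a root, giving the factor (2*z−1) and quotient z²+6*z+8.
The remaining quadratic factors as (z+2)(z+4).

(2*z−1)*(3*z+4)*(z+2)*(z+4)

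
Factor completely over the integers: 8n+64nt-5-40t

(8n-5)(8t+1)

Group as (64nt+8n) + (-40t-5) = 8n(8t+1) - 5(8t+1).
Both groups share the factor (8t+1).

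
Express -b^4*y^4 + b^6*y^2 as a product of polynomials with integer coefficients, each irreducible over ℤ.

Pull out the common factor b^4*y^2, leaving b^2 - y^2.
Recognize a difference of squares with the parts b and y.

b^4*y^2*(b + y)*(b - y)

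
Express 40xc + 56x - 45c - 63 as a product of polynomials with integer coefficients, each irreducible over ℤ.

(5c + 7)(8x - 9)

Group as (40xc + 56x) + (-45c - 63) = 8x(5c + 7) - 9(5c + 7).
Both groups share the factor (5c + 7).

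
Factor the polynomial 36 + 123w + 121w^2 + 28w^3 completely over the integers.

(4w + 3)(7w + 4)(w + 3)

Testing divisors of the constant over divisors of the leading coefficient, w = -4/7 is a root, so (7w + 4) divides it; the quotient is 4w^2 + 15w + 9.
The remaining quadratic factors as (w + 3)(4w + 3).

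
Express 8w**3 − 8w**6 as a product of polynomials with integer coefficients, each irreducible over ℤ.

−8w**3(w − 1)(w**2 + w + 1)

Factor out 8w**3 first: what remains is −w**3 + 1.
Recognize a difference of cubes with the parts 1 and w.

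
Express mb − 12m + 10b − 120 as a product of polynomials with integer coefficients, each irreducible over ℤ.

(b − 12)(m + 10)

Group as (mb − 12m) + (10b − 120) = m(b − 12) + 10(b − 12).
Both groups share the factor (b − 12).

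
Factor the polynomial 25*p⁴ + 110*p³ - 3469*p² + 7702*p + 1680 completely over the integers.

(5*p + 1)*(5*p - 14)*(p + 15)*(p - 8)

Among the possible rational roots, p = -1/5 is a root, so (5*p + 1) divides it; the quotient is 5*p³ + 21*p² - 698*p + 1680.
Then p = 8 is a root, so (p - 8) is a factor; dividing leaves 5*p² + 61*p - 210.
The remaining quadratic factors as (5*p - 14)(p + 15).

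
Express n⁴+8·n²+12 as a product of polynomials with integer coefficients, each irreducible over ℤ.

(n²+2)·(n²+6)

Substitute u = n² to get a quadratic in u, then factor.
n²+2 is irreducible over ℤ (always positive, so no real roots).
n²+6 is irreducible over ℤ (always positive, so no real roots).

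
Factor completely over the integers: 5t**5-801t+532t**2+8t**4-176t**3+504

Testing divisors of the constant over divisors of the leading coefficient, t = -8 is a root, so (t+8) divides it; the quotient is 5t**4-32t**3+80t**2-108t+63.
Then t = 3 is a root, so (t-3) is a factor; dividing leaves 5t**3-17t**2+29t-21.
Next, t = 7/5 is a root, so (5t-7) divides it; the quotient is t**2-2t+3.
The quadratic t**2-2t+3 has discriminant -8 < 0 and is irreducible over ℤ.

(5t-7)(t+8)(t-3)(t**2-2t+3)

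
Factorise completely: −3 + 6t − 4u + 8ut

Group as (8ut − 4u) + (6t − 3) = 4u(2t − 1) + 3(2t − 1).
Both groups share the factor (2t − 1).

(2t − 1)(4u + 3)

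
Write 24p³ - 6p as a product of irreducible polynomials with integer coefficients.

6p(2p + 1)(2p - 1)

Pull out the common factor 6p; 4p² - 1 is a difference of squares.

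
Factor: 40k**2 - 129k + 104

Need a pair with product 40·104 = 4160 and sum -129: that's -65 and -64.
Split the middle term: 40k**2 - 65k - 64k + 104 = 5k(8k - 13) - 8(8k - 13).

(5k - 8)(8k - 13)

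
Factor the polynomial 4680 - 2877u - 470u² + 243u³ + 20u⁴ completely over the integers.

Among the possible rational roots, u = 3 is a root, so (u - 3) divides it; the quotient is 20u³ + 303u² + 439u - 1560.
Then u = -13 is a root, giving the factor (u + 13) and quotient 20u² + 43u - 120.
The remaining quadratic factors as (5u - 8)(4u + 15).

(4u + 15)(5u - 8)(u + 13)(u - 3)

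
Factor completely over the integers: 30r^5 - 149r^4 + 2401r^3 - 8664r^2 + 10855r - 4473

Among the possible rational roots, r = 1 is a root, so (r - 1) divides it; the quotient is 30r^4 - 119r^3 + 2282r^2 - 6382r + 4473.
Continuing, r = 9/5 is a root, so (5r - 9) is a factor; dividing leaves 6r^3 - 13r^2 + 433r - 497.
Then r = 7/6 is a root, giving the factor (6r - 7) and quotient r^2 - r + 71.
The quadratic r^2 - r + 71 has discriminant -283 < 0 and is irreducible over ℤ.

(5r - 9)(6r - 7)(r - 1)(r^2 - r + 71)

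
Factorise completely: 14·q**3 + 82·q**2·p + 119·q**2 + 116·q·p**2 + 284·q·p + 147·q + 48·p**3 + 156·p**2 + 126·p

Group: q·(14·q**2 + 26·q·p + 21·q + 12·p**2 + 18·p) + (4·p + 7)·(14·q**2 + 26·q·p + 21·q + 12·p**2 + 18·p); both groups contain (14·q**2 + 26·q·p + 21·q + 12·p**2 + 18·p), so (q + 4·p + 7) is a factor with cofactor 14·q**2 + 26·q·p + 21·q + 12·p**2 + 18·p.
The cofactor groups again: 14·q**2 + 26·q·p + 21·q + 12·p**2 + 18·p = 2·q·(7·q + 6·p) + (2·p + 3)·(7·q + 6·p); both groups contain (7·q + 6·p), giving (2·q + 2·p + 3)·(7·q + 6·p).

(2·q + 2·p + 3)·(q + 4·p + 7)·(7·q + 6·p)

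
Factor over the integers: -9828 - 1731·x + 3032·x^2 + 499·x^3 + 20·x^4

(4·x + 7)·(5·x - 9)·(x + 12)·(x + 13)

By the rational root theorem, x = -12 is a root, so (x + 12) divides it; the quotient is 20·x^3 + 259·x^2 - 76·x - 819.
Then x = 9/5 is a root, so (5·x - 9) is a factor; dividing leaves 4·x^2 + 59·x + 91.
The remaining quadratic factors as (4·x + 7)(x + 13).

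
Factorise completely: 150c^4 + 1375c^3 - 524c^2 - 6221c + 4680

(5c + 13)(5c - 8)(6c - 5)(c + 9)

Trying the rational-root candidates, c = -9 is a root, giving the factor (c + 9) and quotient 150c^3 + 25c^2 - 749c + 520.
Next, c = 5/6 is a root, so (6c - 5) divides it; the quotient is 25c^2 + 25c - 104.
The remaining quadratic factors as (5c + 13)(5c - 8).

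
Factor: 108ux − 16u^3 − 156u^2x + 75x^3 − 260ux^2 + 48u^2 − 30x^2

−(2u + 15x − 6)(2u + 5x)(4u − x)

Group: 2u(−8u^2 − 18ux + 5x^2) + (15x − 6)(−8u^2 − 18ux + 5x^2); both groups contain (−8u^2 − 18ux + 5x^2), so (2u + 15x − 6) is a factor with cofactor −8u^2 − 18ux + 5x^2.
The cofactor groups again: −8u^2 − 18ux + 5x^2 = −2u(4u − x) − 5x(4u − x); both groups contain (4u − x), giving −(2u + 5x)(4u − x).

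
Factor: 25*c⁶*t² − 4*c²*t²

Pull out the common factor c²*t², leaving 25*c⁴ − 4.
Recognize a difference of squares with the parts 5*c² and 2.

c²*t²*(5*c² + 2)*(5*c² − 2)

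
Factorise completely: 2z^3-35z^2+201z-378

(2z-9)(z-6)(z-7)

Trying the rational-root candidates, z = 7 is a root, giving the factor (z-7) and quotient 2z^2-21z+54.
The remaining quadratic factors as (2z-9)(z-6).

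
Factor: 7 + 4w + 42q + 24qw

Group as (24qw + 42q) + (4w + 7) = 6q(4w + 7) + (4w + 7).
Both groups share the factor (4w + 7).

(4w + 7)(6q + 1)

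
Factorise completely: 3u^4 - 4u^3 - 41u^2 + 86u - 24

Testing divisors of the constant over divisors of the leading coefficient, u = 1/3 is a root, so (3u - 1) divides it; the quotient is u^3 - u^2 - 14u + 24.
Then u = -4 is a root, so (u + 4) is a factor; dividing leaves u^2 - 5u + 6.
The remaining quadratic factors as (u - 3)(u - 2).

(3u - 1)(u + 4)(u - 2)(u - 3)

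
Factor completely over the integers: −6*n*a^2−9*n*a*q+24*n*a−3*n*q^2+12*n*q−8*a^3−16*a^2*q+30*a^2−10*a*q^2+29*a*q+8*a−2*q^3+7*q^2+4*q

Group: 2*a*(−3*n*a−3*n*q+12*n−4*a^2−6*a*q+15*a−2*q^2+7*q+4) + q*(−3*n*a−3*n*q+12*n−4*a^2−6*a*q+15*a−2*q^2+7*q+4); both groups contain (−3*n*a−3*n*q+12*n−4*a^2−6*a*q+15*a−2*q^2+7*q+4), so (2*a+q) is a factor with cofactor −3*n*a−3*n*q+12*n−4*a^2−6*a*q+15*a−2*q^2+7*q+4.
The cofactor groups again: −3*n*a−3*n*q+12*n−4*a^2−6*a*q+15*a−2*q^2+7*q+4 = −a*(3*n+4*a+2*q+1) + (−q+4)*(3*n+4*a+2*q+1); both groups contain (3*n+4*a+2*q+1), giving −(a+q−4)*(3*n+4*a+2*q+1).

−(2*a+q)*(3*n+4*a+2*q+1)*(a+q−4)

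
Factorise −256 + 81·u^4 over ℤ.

(3·u)⁴ − (4)⁴ = ((3·u)² − (4)²)((3·u)² + (4)²); the first factor splits again, the second (9·u^2 + 16) is irreducible.

(3·u + 4)·(3·u − 4)·(9·u^2 + 16)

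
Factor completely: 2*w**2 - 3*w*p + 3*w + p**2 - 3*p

(2*w - p + 3)*(w - p)

Group: w*(2*w - p + 3) - p*(2*w - p + 3); both groups contain (2*w - p + 3).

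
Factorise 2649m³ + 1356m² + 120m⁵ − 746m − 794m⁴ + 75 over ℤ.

Testing divisors of the constant over divisors of the leading coefficient, m = 1/5 is a root, so (5m − 1) divides it; the quotient is 24m⁴ − 154m³ + 499m² + 371m − 75.
Next, m = 1/6 is a root, so (6m − 1) is a factor; dividing leaves 4m³ − 25m² + 79m + 75.
Then m = −3/4 is a root, so (4m + 3) divides it; the quotient is m² − 7m + 25.
The quadratic m² − 7m + 25 has discriminant −51 < 0 and is irreducible over ℤ.

(4m + 3)(5m − 1)(6m − 1)(m² − 7m + 25)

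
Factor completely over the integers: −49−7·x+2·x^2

Need a pair with product 2·(−49) = −98 and sum −7: that's −14 and 7.
Split the middle term: 2·x^2−14·x + 7·x−49 = 2·x·(x−7) + 7·(x−7).

(2·x+7)·(x−7)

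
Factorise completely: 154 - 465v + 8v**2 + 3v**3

(3v - 1)(v + 14)(v - 11)

Testing divisors of the constant over divisors of the leading coefficient, v = 11 is a root, giving the factor (v - 11) and quotient 3v**2 + 41v - 14.
The remaining quadratic factors as (3v - 1)(v + 14).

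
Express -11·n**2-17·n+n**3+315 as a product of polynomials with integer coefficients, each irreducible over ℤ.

By the rational root theorem, n = 9 is a root, so (n-9) divides it; the quotient is n**2-2·n-35.
The remaining quadratic factors as (n+5)(n-7).

(n+5)·(n-7)·(n-9)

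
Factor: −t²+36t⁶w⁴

Pull out the common factor t², leaving 36t⁴w⁴−1.
Recognize a difference of squares with the parts 6t²w² and 1.

t²(6t²w²+1)(6t²w²−1)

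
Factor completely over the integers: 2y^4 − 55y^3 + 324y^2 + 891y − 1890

(2y − 3)(y + 3)(y − 14)(y − 15)

Among the possible rational roots, y = 3/2 is a root, so (2y − 3) is a factor; dividing leaves y^3 − 26y^2 + 123y + 630.
Then y = 14 is a root, giving the factor (y − 14) and quotient y^2 − 12y − 45.
The remaining quadratic factors as (y + 3)(y − 15).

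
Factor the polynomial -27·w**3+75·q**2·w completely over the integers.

3·w·(5·q+3·w)·(5·q-3·w)

Every term has a factor of 3·w. Then 25·q**2-9·w**2 = (5·q)² − (3·w)².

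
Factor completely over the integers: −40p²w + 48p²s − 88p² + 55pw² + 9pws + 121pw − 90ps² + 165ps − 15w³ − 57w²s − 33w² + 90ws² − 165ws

−(5w − 6s + 11)(8p − 3w − 15s)(p − w)

Group: 5w(−8p² + 11pw + 15ps − 3w² − 15ws) + (−6s + 11)(−8p² + 11pw + 15ps − 3w² − 15ws); both groups contain (−8p² + 11pw + 15ps − 3w² − 15ws), so (5w − 6s + 11) is a factor with cofactor −8p² + 11pw + 15ps − 3w² − 15ws.
The cofactor groups again: −8p² + 11pw + 15ps − 3w² − 15ws = −p(8p − 3w − 15s) + w(8p − 3w − 15s); both groups contain (8p − 3w − 15s), giving −(p − w)(8p − 3w − 15s).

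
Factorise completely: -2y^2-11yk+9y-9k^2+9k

-(2y+9k-9)(y+k)

Group: -y(2y+9k-9) - k(2y+9k-9); both groups contain (2y+9k-9).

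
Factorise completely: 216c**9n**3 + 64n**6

Factor out 8n**3 first: what remains is 27c**9 + 8n**3.
Recognize a sum of cubes with the parts 2n and 3c**3.

8n**3(3c**3 + 2n)(9c**6 - 6c**3n + 4n**2)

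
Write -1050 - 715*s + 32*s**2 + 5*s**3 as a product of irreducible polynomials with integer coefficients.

(5*s + 7)*(s + 15)*(s - 10)

Among the possible rational roots, s = 10 is a root, so (s - 10) divides it; the quotient is 5*s**2 + 82*s + 105.
The remaining quadratic factors as (s + 15)(5*s + 7).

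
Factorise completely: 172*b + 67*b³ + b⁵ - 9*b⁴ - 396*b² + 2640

Testing divisors of the constant over divisors of the leading coefficient, b = -2 is a root, so (b + 2) divides it; the quotient is b⁴ - 11*b³ + 89*b² - 574*b + 1320.
Continuing, b = 6 is a root, so (b - 6) is a factor; dividing leaves b³ - 5*b² + 59*b - 220.
Then b = 4 is a root, giving the factor (b - 4) and quotient b² - b + 55.
The quadratic b² - b + 55 has discriminant -219 < 0 and is irreducible over ℤ.

(b + 2)*(b - 4)*(b - 6)*(b² - b + 55)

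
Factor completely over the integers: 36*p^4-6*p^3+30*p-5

Group as (36*p^4+30*p) + (-6*p^3-5) = 6*p*(6*p^3+5) - (6*p^3+5).
Both groups share the factor (6*p^3+5).

(6*p-1)*(6*p^3+5)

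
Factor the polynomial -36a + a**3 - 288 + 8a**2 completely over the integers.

(a + 6)(a + 8)(a - 6)

Testing divisors of the constant over divisors of the leading coefficient, a = -6 is a root, so (a + 6) is a factor; dividing leaves a**2 + 2a - 48.
The remaining quadratic factors as (a + 8)(a - 6).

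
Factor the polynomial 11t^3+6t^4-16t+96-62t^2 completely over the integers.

(2t-3)(3t+4)(t+4)(t-2)

Trying the rational-root candidates, t = 2 is a root, so (t-2) divides it; the quotient is 6t^3+23t^2-16t-48.
Continuing, t = 3/2 is a root, giving the factor (2t-3) and quotient 3t^2+16t+16.
The remaining quadratic factors as (3t+4)(t+4).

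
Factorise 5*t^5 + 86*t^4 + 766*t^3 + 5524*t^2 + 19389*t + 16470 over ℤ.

(5*t + 6)*(t + 5)*(t + 9)*(t^2 + 2*t + 61)

Among the possible rational roots, t = -5 is a root, so (t + 5) is a factor; dividing leaves 5*t^4 + 61*t^3 + 461*t^2 + 3219*t + 3294.
Then t = -6/5 is a root, so (5*t + 6) is a factor; dividing leaves t^3 + 11*t^2 + 79*t + 549.
Then t = -9 is a root, so (t + 9) divides it; the quotient is t^2 + 2*t + 61.
The quadratic t^2 + 2*t + 61 has discriminant -240 < 0 and is irreducible over ℤ.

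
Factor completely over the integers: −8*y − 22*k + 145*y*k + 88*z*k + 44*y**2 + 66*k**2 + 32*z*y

Group: 4*y*(8*z + 11*y + 6*k − 2) + 11*k*(8*z + 11*y + 6*k − 2); both groups contain (8*z + 11*y + 6*k − 2).

(4*y + 11*k)*(8*z + 11*y + 6*k − 2)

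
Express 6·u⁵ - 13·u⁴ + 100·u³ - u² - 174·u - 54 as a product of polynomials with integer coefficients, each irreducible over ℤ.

(2·u - 3)·(3·u + 1)·(u + 1)·(u² - 2·u + 18)

By the rational root theorem, u = -1 is a root, giving the factor (u + 1) and quotient 6·u⁴ - 19·u³ + 119·u² - 120·u - 54.
Continuing, u = 3/2 is a root, so (2·u - 3) divides it; the quotient is 3·u³ - 5·u² + 52·u + 18.
Then u = -1/3 is a root, giving the factor (3·u + 1) and quotient u² - 2·u + 18.
The quadratic u² - 2·u + 18 has discriminant -68 < 0 and is irreducible over ℤ.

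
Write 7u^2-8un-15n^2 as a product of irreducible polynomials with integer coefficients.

Group: 7u(u+n) - 15n(u+n); both groups contain (u+n).

(7u-15n)(u+n)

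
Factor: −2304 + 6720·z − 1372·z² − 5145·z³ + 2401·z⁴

(7·z + 8)·(7·z − 12)·(7·z − 3)·(7·z − 8)

Trying the rational-root candidates, z = −8/7 is a root, so (7·z + 8) is a factor; dividing leaves 343·z³ − 1127·z² + 1092·z − 288.
Then z = 12/7 is a root, so (7·z − 12) is a factor; dividing leaves 49·z² − 77·z + 24.
The remaining quadratic factors as (7·z − 8)(7·z − 3).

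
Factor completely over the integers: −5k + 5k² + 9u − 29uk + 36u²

(9u − 5k)(4u − k + 1)

Group: 4u(9u − 5k) + (−k + 1)(9u − 5k); both groups contain (9u − 5k).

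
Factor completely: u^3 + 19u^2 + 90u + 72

By the rational root theorem, u = −6 is a root, giving the factor (u + 6) and quotient u^2 + 13u + 12.
The remaining quadratic factors as (u + 12)(u + 1).

(u + 1)(u + 12)(u + 6)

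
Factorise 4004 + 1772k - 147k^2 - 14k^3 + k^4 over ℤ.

(k + 11)(k + 2)(k - 13)(k - 14)

Among the possible rational roots, k = -11 is a root, so (k + 11) is a factor; dividing leaves k^3 - 25k^2 + 128k + 364.
Then k = -2 is a root, so (k + 2) is a factor; dividing leaves k^2 - 27k + 182.
The remaining quadratic factors as (k - 14)(k - 13).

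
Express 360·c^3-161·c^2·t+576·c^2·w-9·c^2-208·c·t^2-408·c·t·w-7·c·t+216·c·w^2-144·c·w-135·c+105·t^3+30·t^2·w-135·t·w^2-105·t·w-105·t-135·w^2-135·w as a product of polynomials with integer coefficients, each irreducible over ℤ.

Group: 5·c·(72·c^2+11·c·t+72·c·w-45·c-35·t^2-45·t·w-35·t-45·w) + (-3·t+3·w+3)·(72·c^2+11·c·t+72·c·w-45·c-35·t^2-45·t·w-35·t-45·w); both groups contain (72·c^2+11·c·t+72·c·w-45·c-35·t^2-45·t·w-35·t-45·w), so (5·c-3·t+3·w+3) is a factor with cofactor 72·c^2+11·c·t+72·c·w-45·c-35·t^2-45·t·w-35·t-45·w.
The cofactor groups again: 72·c^2+11·c·t+72·c·w-45·c-35·t^2-45·t·w-35·t-45·w = 8·c·(9·c+7·t+9·w) + (-5·t-5)·(9·c+7·t+9·w); both groups contain (9·c+7·t+9·w), giving (8·c-5·t-5)·(9·c+7·t+9·w).

(5·c-3·t+3·w+3)·(8·c-5·t-5)·(9·c+7·t+9·w)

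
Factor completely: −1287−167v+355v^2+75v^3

Among the possible rational roots, v = −13/3 is a root, so (3v+13) divides it; the quotient is 25v^2+10v−99.
The remaining quadratic factors as (5v−9)(5v+11).

(3v+13)(5v+11)(5v−9)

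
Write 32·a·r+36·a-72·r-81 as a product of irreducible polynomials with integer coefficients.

(4·a-9)·(8·r+9)

Group as (32·a·r+36·a) + (-72·r-81) = 4·a·(8·r+9) - 9·(8·r+9).
Both groups share the factor (8·r+9).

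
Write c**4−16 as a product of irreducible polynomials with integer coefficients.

(c+2)(c−2)(c**2+4)

Write as (c**2)² − (4)², then factor c**2−4 once more.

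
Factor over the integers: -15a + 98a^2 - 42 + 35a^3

(5a + 14)(7a^2 - 3)

Group as (35a^3 - 15a) + (98a^2 - 42) = 5a(7a^2 - 3) + 14(7a^2 - 3).
Both groups share the factor (7a^2 - 3).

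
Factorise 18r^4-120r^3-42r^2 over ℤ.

6r^2(3r+1)(r-7)

Pull out the common factor 6r^2, then factor the remaining trinomial.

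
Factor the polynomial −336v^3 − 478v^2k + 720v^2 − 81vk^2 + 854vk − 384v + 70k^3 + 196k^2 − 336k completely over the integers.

Group: 6v(−56v^2 − 33vk + 64v + 14k^2 + 56k) + (5k − 6)(−56v^2 − 33vk + 64v + 14k^2 + 56k); both groups contain (−56v^2 − 33vk + 64v + 14k^2 + 56k), so (6v + 5k − 6) is a factor with cofactor −56v^2 − 33vk + 64v + 14k^2 + 56k.
The cofactor groups again: −56v^2 − 33vk + 64v + 14k^2 + 56k = −7v(8v + 7k) + (2k + 8)(8v + 7k); both groups contain (8v + 7k), giving −(7v − 2k − 8)(8v + 7k).

−(7v − 2k − 8)(6v + 5k − 6)(8v + 7k)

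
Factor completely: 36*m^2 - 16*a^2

Pull out the common factor 4, leaving -4*a^2 + 9*m^2.
Recognize a difference of squares with the parts 3*m and 2*a.

-4*(2*a + 3*m)*(2*a - 3*m)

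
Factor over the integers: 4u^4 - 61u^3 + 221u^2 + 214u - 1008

Among the possible rational roots, u = 7 is a root, so (u - 7) is a factor; dividing leaves 4u^3 - 33u^2 - 10u + 144.
Continuing, u = -2 is a root, so (u + 2) divides it; the quotient is 4u^2 - 41u + 72.
The remaining quadratic factors as (u - 8)(4u - 9).

(4u - 9)(u + 2)(u - 7)(u - 8)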